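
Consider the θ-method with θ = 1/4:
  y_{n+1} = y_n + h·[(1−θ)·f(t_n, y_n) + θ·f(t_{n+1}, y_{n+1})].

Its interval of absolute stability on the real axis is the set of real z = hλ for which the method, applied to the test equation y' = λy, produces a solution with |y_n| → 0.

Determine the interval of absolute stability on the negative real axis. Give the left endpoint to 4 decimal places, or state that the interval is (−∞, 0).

(-4.0000, 0).

Test eqn y'=λy, z=hλ:
  y_{n+1} = y_n + z·[3/4·y_n + 1/4·y_{n+1}] ⇒ (1 − 1/4z)y_{n+1} = (1 + 3/4z)y_n
  Hence R(z) = (1 + 3/4z)/(1 − 1/4z).

Find x<0 with |R(x)|<1.
x=-1.18: |R|=0.0888
R=−1: 1+3/4x = −1+1/4x ⇒ -1/2x=2 ⇒ x=2/(-1/2)=-4.0000
Confirm numerically:
  x=-3.845: |R|=0.96048 <1
  x=-3.070: |R|=0.73692 <1
  x=-2.999: |R|=0.71396 <1
  x=-1.684: |R|=0.18508 <1
  x=-4.542: |R|=1.12690 >1
  x=-4.517: |R|=1.12140 >1
  x=-4.459: |R|=1.10852 >1
So |R|<1 on (-4.0000, 0).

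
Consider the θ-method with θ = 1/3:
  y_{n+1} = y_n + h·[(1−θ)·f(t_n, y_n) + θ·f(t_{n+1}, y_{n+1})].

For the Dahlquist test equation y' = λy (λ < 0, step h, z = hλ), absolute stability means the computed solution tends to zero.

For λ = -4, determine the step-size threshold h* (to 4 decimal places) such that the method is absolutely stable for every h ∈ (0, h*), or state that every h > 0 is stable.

With y'=λy (z=hλ):
  y_{n+1} = y_n + z·[2/3·y_n + 1/3·y_{n+1}] ⇒ (1 − 1/3z)y_{n+1} = (1 + 2/3z)y_n
  R(z) = (1 + 2/3z)/(1 − 1/3z).

Find x<0 with |R(x)|<1.
x=-1.1: |R|=0.1951
R=−1: 1+2/3x = −1+1/3x ⇒ -1/3x=2 ⇒ x=2/(-1/3)=-6.0000
Confirm numerically:
  x=-4.060: |R|=0.72521 <1
  x=-3.739: |R|=0.66449 <1
  x=-2.910: |R|=0.47716 <1
  x=-2.769: |R|=0.43994 <1
  x=-6.397: |R|=1.04225 >1
  x=-6.149: |R|=1.01629 >1
  x=-6.125: |R|=1.01370 >1
Stable set (-6.0000, 0).

(-6.0000,0); λ=-4 ⇒ h* = (6)/4 = 1.5000.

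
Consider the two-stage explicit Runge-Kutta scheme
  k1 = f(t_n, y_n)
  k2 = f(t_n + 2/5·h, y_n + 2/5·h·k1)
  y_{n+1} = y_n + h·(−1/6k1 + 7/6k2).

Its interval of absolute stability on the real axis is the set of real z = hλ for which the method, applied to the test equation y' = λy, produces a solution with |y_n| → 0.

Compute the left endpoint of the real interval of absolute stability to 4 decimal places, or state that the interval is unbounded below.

Set f=λy, z=hλ:
  k1=λy_n ⇒ h·k1=z·y_n;  k2=λ(1+2/5z)y_n ⇒ h·k2=z(1+2/5z)y_n
  y_{n+1}/y_n = 1 − 1/6z + 7/6z(1+2/5z) = 1 + z + 7/15z²
  so R(z) = 1 + z + 7/15z².

Solve |R(x)|<1 on ℝ⁻.
x=-1.79: |R|=0.7052
R=1: x+7/15x²=0 ⇒ x=−15/7=-2.1429; min R=1−1/(4·7/15)=0.4643>−1
Confirm numerically:
  x=-1.826: |R|=0.73000 <1
  x=-1.608: |R|=0.59864 <1
  x=-1.538: |R|=0.56587 <1
  x=-1.150: |R|=0.46717 <1
  x=-2.532: |R|=1.45981 >1
  x=-2.451: |R|=1.35245 >1
  x=-2.362: |R|=1.24155 >1
Interval (-2.1429, 0).

left endpoint -2.1429.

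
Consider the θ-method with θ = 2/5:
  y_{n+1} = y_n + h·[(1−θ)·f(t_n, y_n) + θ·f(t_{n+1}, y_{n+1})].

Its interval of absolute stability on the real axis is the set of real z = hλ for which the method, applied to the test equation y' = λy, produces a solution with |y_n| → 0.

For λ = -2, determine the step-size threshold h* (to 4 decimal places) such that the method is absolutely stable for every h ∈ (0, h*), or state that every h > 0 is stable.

(-10.0000,0); λ=-2 ⇒ h* = (10)/2 = 5.0000.

With y'=λy (z=hλ):
  y_{n+1} = y_n + z·[3/5·y_n + 2/5·y_{n+1}] ⇒ (1 − 2/5z)y_{n+1} = (1 + 3/5z)y_n
  Hence R(z) = (1 + 3/5z)/(1 − 2/5z).

Boundary: |R(x)|=1, x<0.
x=-1.77: |R|=0.0363
R=−1: 1+3/5x = −1+2/5x ⇒ -1/5x=2 ⇒ x=2/(-1/5)=-10.0000
Confirm numerically:
  x=-9.820: |R|=0.99269 <1
  x=-6.521: |R|=0.80717 <1
  x=-4.601: |R|=0.61984 <1
  x=-10.468: |R|=1.01804 >1
  x=-10.162: |R|=1.00640 >1
  x=-10.129: |R|=1.00511 >1
Interval (-10.0000, 0).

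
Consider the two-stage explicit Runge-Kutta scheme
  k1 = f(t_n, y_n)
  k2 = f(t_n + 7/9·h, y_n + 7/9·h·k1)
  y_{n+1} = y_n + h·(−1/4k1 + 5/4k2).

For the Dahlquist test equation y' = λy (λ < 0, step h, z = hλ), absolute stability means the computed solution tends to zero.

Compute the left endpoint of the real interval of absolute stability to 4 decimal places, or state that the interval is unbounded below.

On y'=λy, z=hλ:
  k1=λy_n ⇒ h·k1=z·y_n;  k2=λ(1+7/9z)y_n ⇒ h·k2=z(1+7/9z)y_n
  y_{n+1}/y_n = 1 − 1/4z + 5/4z(1+7/9z) = 1 + z + 35/36z²
  R(z) = 1 + z + 35/36z².

Need |R(x)|<1, x<0.
x=-0.7: |R|=0.7764
R=1: x+35/36x²=0 ⇒ x=−36/35=-1.0286; min R=1−1/(4·35/36)=0.7429>−1
Confirm numerically:
  x=-0.606: |R|=0.75104 <1
  x=-0.444: |R|=0.74766 <1
  x=-1.550: |R|=1.78576 >1
  x=-1.160: |R|=1.14822 >1
Interval (-1.0286, 0).

z* = -1.0286.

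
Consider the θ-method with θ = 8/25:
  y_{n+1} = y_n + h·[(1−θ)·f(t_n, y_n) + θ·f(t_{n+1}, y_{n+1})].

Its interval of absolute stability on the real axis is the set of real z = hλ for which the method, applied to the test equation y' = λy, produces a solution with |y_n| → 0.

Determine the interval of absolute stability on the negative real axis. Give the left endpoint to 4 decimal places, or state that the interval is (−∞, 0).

(-5.5556, 0).

Set f=λy, z=hλ:
  y_{n+1} = y_n + z·[17/25·y_n + 8/25·y_{n+1}] ⇒ (1 − 8/25z)y_{n+1} = (1 + 17/25z)y_n
  R(z) = (1 + 17/25z)/(1 − 8/25z).

Boundary: |R(x)|=1, x<0.
x=-0.39: |R|=0.6533
R=−1: 1+17/25x = −1+8/25x ⇒ -9/25x=2 ⇒ x=2/(-9/25)=-5.5556
Confirm numerically:
  x=-4.395: |R|=0.82638 <1
  x=-3.753: |R|=0.70517 <1
  x=-2.964: |R|=0.52119 <1
  x=-6.110: |R|=1.06754 >1
  x=-5.747: |R|=1.02428 >1
Interval (-5.5556, 0).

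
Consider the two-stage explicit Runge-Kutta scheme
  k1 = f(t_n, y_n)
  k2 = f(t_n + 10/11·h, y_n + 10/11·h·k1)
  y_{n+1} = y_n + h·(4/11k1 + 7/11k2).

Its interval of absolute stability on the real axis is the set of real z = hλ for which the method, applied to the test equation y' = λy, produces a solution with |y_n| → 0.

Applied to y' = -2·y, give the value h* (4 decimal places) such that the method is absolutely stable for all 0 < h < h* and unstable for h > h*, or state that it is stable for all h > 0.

With y'=λy (z=hλ):
  k1=λy_n ⇒ h·k1=z·y_n;  k2=λ(1+10/11z)y_n ⇒ h·k2=z(1+10/11z)y_n
  y_{n+1}/y_n = 1 + 4/11z + 7/11z(1+10/11z) = 1 + z + 70/121z²
  ⇒ R(z) = 1 + z + 70/121z².

Boundary: |R(x)|=1, x<0.
x=-1.41: |R|=0.7401
R=1: x+70/121x²=0 ⇒ x=−121/70=-1.7286; min R=1−1/(4·70/121)=0.5679>−1
Confirm numerically:
  x=-1.427: |R|=0.75104 <1
  x=-1.358: |R|=0.70887 <1
  x=-1.179: |R|=0.62516 <1
  x=-0.744: |R|=0.57623 <1
  x=-2.264: |R|=1.70128 >1
  x=-2.036: |R|=1.36211 >1
So |R|<1 on (-1.7286, 0).

(-1.7286,0); λ=-2 ⇒ h* = (121/70)/2 = 0.8643.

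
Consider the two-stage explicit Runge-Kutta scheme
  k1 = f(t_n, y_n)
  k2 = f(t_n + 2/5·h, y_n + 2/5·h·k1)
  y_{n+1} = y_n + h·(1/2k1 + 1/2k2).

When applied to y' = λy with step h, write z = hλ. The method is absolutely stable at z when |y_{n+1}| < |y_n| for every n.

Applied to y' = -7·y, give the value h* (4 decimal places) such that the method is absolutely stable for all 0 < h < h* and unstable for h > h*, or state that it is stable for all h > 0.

(-5.0000,0); λ=-7 ⇒ h* = (5)/7 = 0.7143.

With y'=λy (z=hλ):
  k1=λy_n ⇒ h·k1=z·y_n;  k2=λ(1+2/5z)y_n ⇒ h·k2=z(1+2/5z)y_n
  y_{n+1}/y_n = 1 + 1/2z + 1/2z(1+2/5z) = 1 + z + 1/5z²
  ⇒ R(z) = 1 + z + 1/5z².

Need |R(x)|<1, x<0.
x=-1.21: |R|=0.0828
R=1: x+1/5x²=0 ⇒ x=−5=-5.0000; min R=1−1/(4·1/5)=-0.2500>−1
Confirm numerically:
  x=-4.844: |R|=0.84887 <1
  x=-4.446: |R|=0.50738 <1
  x=-2.484: |R|=0.24995 <1
  x=-5.410: |R|=1.44362 >1
  x=-5.307: |R|=1.32585 >1
  x=-5.232: |R|=1.24276 >1
Stable set (-5.0000, 0).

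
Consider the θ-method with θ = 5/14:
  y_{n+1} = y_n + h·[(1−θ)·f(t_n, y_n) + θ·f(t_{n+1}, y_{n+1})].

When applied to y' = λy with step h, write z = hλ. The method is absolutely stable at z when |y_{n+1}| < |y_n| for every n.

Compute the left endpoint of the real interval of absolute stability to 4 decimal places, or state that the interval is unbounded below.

Set f=λy, z=hλ:
  y_{n+1} = y_n + z·[9/14·y_n + 5/14·y_{n+1}] ⇒ (1 − 5/14z)y_{n+1} = (1 + 9/14z)y_n
  so R(z) = (1 + 9/14z)/(1 − 5/14z).

Solve |R(x)|<1 on ℝ⁻.
x=-1.78: |R|=0.0882
R=−1: 1+9/14x = −1+5/14x ⇒ -2/7x=2 ⇒ x=2/(-2/7)=-7.0000
Confirm numerically:
  x=-6.249: |R|=0.93361 <1
  x=-5.032: |R|=0.79898 <1
  x=-4.364: |R|=0.70564 <1
  x=-3.477: |R|=0.55100 <1
  x=-7.086: |R|=1.00696 >1
  x=-7.023: |R|=1.00187 >1
Stable set (-7.0000, 0).

left endpoint -7.0000.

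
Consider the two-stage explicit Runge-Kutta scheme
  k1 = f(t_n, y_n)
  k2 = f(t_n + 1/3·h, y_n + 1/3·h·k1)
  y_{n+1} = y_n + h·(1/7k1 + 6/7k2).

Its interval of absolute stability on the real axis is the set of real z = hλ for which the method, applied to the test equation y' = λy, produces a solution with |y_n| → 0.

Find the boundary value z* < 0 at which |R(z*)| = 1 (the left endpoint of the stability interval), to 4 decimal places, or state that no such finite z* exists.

Set f=λy, z=hλ:
  k1=λy_n ⇒ h·k1=z·y_n;  k2=λ(1+1/3z)y_n ⇒ h·k2=z(1+1/3z)y_n
  y_{n+1}/y_n = 1 + 1/7z + 6/7z(1+1/3z) = 1 + z + 2/7z²
  ⇒ R(z) = 1 + z + 2/7z².

Boundary: |R(x)|=1, x<0.
x=-0.36: |R|=0.6770
R=1: x+2/7x²=0 ⇒ x=−7/2=-3.5000; min R=1−1/(4·2/7)=0.1250>−1
Confirm numerically:
  x=-3.364: |R|=0.86928 <1
  x=-3.305: |R|=0.81586 <1
  x=-3.221: |R|=0.74324 <1
  x=-1.968: |R|=0.13858 <1
  x=-3.829: |R|=1.35993 >1
  x=-3.693: |R|=1.20364 >1
  x=-3.563: |R|=1.06413 >1
So |R|<1 on (-3.5000, 0).

z* = -3.5000.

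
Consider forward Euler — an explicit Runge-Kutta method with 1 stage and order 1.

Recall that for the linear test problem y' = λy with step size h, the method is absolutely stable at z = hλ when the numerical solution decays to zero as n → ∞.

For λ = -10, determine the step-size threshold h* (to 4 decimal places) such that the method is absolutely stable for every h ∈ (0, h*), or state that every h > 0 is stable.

With y'=λy (z=hλ):
  order 1, 1-stage ⇒ R(z)=1+z
  (e.g. R(-1.11)=-0.11000, |R|=0.11000)

Need |R(x)|<1, x<0.
x=-1.11: |R|=0.1100
|R(-1.47)|=0.4700 |R(-1.27)|=0.2700 |R(-0.92)|=0.0800
Bisect:
  x_lo=-2.7435 |R|=1.7435  x_hi=-0.0739 |R|=0.9261
  mid=-1.40870 |R|=0.40870 →hi
  mid=-2.07610 |R|=1.07610 →lo
  mid=-1.74240 |R|=0.74240 →hi
  mid=-1.90925 |R|=0.90925 →hi
  mid=-1.99268 |R|=0.99268 →hi
  mid=-2.03439 |R|=1.03439 →lo
  mid=-2.01353 |R|=1.01353 →lo
  mid=-2.00310 |R|=1.00310 →lo
  ...
  [-2.00001,-1.99984] ⇒ x*=-2.0000
Stable set (-2.0000, 0).

(-2.0000,0); λ=-10 ⇒ h* = 0.2000.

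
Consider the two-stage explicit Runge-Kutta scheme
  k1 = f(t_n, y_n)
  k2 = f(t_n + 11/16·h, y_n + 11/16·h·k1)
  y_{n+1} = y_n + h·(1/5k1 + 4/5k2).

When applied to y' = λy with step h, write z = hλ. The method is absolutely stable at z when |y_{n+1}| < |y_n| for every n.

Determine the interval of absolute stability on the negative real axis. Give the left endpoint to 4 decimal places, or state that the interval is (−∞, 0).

Test eqn y'=λy, z=hλ:
  k1=λy_n ⇒ h·k1=z·y_n;  k2=λ(1+11/16z)y_n ⇒ h·k2=z(1+11/16z)y_n
  y_{n+1}/y_n = 1 + 1/5z + 4/5z(1+11/16z) = 1 + z + 11/20z²
  R(z) = 1 + z + 11/20z².

Find x<0 with |R(x)|<1.
x=-0.43: |R|=0.6717
R=1: x+11/20x²=0 ⇒ x=−20/11=-1.8182; min R=1−1/(4·11/20)=0.5455>−1
Confirm numerically:
  x=-1.028: |R|=0.55323 <1
  x=-0.840: |R|=0.54808 <1
  x=-0.765: |R|=0.55687 <1
  x=-2.326: |R|=1.64965 >1
  x=-2.286: |R|=1.58819 >1
  x=-2.153: |R|=1.39647 >1
Stable set (-1.8182, 0).

(-1.8182, 0).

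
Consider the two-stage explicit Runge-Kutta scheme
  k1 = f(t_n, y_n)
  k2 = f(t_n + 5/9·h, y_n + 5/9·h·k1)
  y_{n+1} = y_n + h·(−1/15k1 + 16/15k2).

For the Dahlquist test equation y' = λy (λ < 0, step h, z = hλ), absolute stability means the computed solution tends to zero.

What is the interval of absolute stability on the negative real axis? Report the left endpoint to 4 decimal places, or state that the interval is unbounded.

Test eqn y'=λy, z=hλ:
  k1=λy_n ⇒ h·k1=z·y_n;  k2=λ(1+5/9z)y_n ⇒ h·k2=z(1+5/9z)y_n
  y_{n+1}/y_n = 1 − 1/15z + 16/15z(1+5/9z) = 1 + z + 16/27z²
  R(z) = 1 + z + 16/27z².

Boundary: |R(x)|=1, x<0.
x=-0.8: |R|=0.5793
R=1: x+16/27x²=0 ⇒ x=−27/16=-1.6875; min R=1−1/(4·16/27)=0.5781>−1
Confirm numerically:
  x=-1.301: |R|=0.70202 <1
  x=-1.222: |R|=0.66291 <1
  x=-0.861: |R|=0.57830 <1
  x=-1.811: |R|=1.13254 >1
  x=-1.799: |R|=1.11887 >1
So |R|<1 on (-1.6875, 0).

(-1.6875, 0).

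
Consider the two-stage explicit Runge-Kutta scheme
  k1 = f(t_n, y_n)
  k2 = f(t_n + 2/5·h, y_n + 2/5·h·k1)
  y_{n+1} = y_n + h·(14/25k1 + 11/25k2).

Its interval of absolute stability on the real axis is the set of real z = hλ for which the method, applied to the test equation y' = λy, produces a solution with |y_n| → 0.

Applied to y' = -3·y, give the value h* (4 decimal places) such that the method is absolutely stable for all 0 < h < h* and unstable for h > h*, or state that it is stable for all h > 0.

(-5.6818,0); λ=-3 ⇒ h* = (125/22)/3 = 1.8939.

Test eqn y'=λy, z=hλ:
  k1=λy_n ⇒ h·k1=z·y_n;  k2=λ(1+2/5z)y_n ⇒ h·k2=z(1+2/5z)y_n
  y_{n+1}/y_n = 1 + 14/25z + 11/25z(1+2/5z) = 1 + z + 22/125z²
  ⇒ R(z) = 1 + z + 22/125z².

Solve |R(x)|<1 on ℝ⁻.
x=-1.31: |R|=0.0080
R=1: x+22/125x²=0 ⇒ x=−125/22=-5.6818; min R=1−1/(4·22/125)=-0.4205>−1
Confirm numerically:
  x=-5.326: |R|=0.66646 <1
  x=-4.468: |R|=0.04549 <1
  x=-3.908: |R|=0.22005 <1
  x=-3.260: |R|=0.38954 <1
  x=-6.183: |R|=1.54539 >1
  x=-6.066: |R|=1.41016 >1
  x=-5.859: |R|=1.18271 >1
Interval (-5.6818, 0).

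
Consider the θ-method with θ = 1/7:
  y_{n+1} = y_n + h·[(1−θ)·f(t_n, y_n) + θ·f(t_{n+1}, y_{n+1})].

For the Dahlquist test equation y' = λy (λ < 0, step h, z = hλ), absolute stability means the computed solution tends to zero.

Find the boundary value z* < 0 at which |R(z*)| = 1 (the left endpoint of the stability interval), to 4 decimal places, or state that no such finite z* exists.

z* = -2.8000.

On y'=λy, z=hλ:
  y_{n+1} = y_n + z·[6/7·y_n + 1/7·y_{n+1}] ⇒ (1 − 1/7z)y_{n+1} = (1 + 6/7z)y_n
  R(z) = (1 + 6/7z)/(1 − 1/7z).

Find x<0 with |R(x)|<1.
x=-1.59: |R|=0.2957
R=−1: 1+6/7x = −1+1/7x ⇒ -5/7x=2 ⇒ x=2/(-5/7)=-2.8000
Confirm numerically:
  x=-2.493: |R|=0.83830 <1
  x=-1.934: |R|=0.51533 <1
  x=-1.478: |R|=0.22033 <1
  x=-1.124: |R|=0.03151 <1
  x=-3.225: |R|=1.20782 >1
  x=-3.210: |R|=1.20078 >1
Interval (-2.8000, 0).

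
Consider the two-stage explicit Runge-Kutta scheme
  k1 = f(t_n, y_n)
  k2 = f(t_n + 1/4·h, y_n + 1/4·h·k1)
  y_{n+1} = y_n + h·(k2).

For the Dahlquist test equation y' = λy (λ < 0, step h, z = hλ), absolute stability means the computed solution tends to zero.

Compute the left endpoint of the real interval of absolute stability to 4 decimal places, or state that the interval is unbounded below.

On y'=λy, z=hλ:
  k1=λy_n ⇒ h·k1=z·y_n;  k2=λ(1+1/4z)y_n ⇒ h·k2=z(1+1/4z)y_n
  y_{n+1}/y_n = 1 + z(1+1/4z) = 1 + z + 1/4z²
  Hence R(z) = 1 + z + 1/4z².

Boundary: |R(x)|=1, x<0.
x=-0.7: |R|=0.4225
R=1: x+1/4x²=0 ⇒ x=−4=-4.0000; min R=1−1/(4·1/4)=0.0000>−1
Confirm numerically:
  x=-3.449: |R|=0.52490 <1
  x=-3.306: |R|=0.42641 <1
  x=-2.821: |R|=0.16851 <1
  x=-2.742: |R|=0.13764 <1
  x=-4.549: |R|=1.62435 >1
  x=-4.065: |R|=1.06606 >1
Stable set (-4.0000, 0).

z* = -4.0000.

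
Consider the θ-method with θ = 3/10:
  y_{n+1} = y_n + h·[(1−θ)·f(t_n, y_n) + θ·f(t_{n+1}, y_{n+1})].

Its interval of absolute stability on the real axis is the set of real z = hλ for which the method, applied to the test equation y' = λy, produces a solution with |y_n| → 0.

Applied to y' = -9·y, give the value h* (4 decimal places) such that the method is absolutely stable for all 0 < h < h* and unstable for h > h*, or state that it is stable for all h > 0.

(-5.0000,0); λ=-9 ⇒ h* = (5)/9 = 0.5556.

Set f=λy, z=hλ:
  y_{n+1} = y_n + z·[7/10·y_n + 3/10·y_{n+1}] ⇒ (1 − 3/10z)y_{n+1} = (1 + 7/10z)y_n
  ⇒ R(z) = (1 + 7/10z)/(1 − 3/10z).

Solve |R(x)|<1 on ℝ⁻.
x=-0.3: |R|=0.7248
R=−1: 1+7/10x = −1+3/10x ⇒ -2/5x=2 ⇒ x=2/(-2/5)=-5.0000
Confirm numerically:
  x=-2.989: |R|=0.57589 <1
  x=-2.126: |R|=0.29808 <1
  x=-2.073: |R|=0.27813 <1
  x=-5.525: |R|=1.07902 >1
  x=-5.484: |R|=1.07319 >1
  x=-5.269: |R|=1.04169 >1
Stable set (-5.0000, 0).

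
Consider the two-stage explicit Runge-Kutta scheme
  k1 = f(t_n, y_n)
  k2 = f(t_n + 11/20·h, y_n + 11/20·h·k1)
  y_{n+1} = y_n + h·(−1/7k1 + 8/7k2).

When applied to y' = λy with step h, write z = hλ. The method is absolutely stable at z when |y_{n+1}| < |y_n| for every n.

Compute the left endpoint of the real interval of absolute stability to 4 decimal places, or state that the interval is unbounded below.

Set f=λy, z=hλ:
  k1=λy_n ⇒ h·k1=z·y_n;  k2=λ(1+11/20z)y_n ⇒ h·k2=z(1+11/20z)y_n
  y_{n+1}/y_n = 1 − 1/7z + 8/7z(1+11/20z) = 1 + z + 22/35z²
  Hence R(z) = 1 + z + 22/35z².

Find x<0 with |R(x)|<1.
x=-1.55: |R|=0.9601
R=1: x+22/35x²=0 ⇒ x=−35/22=-1.5909; min R=1−1/(4·22/35)=0.6023>−1
Confirm numerically:
  x=-1.446: |R|=0.86829 <1
  x=-0.902: |R|=0.60941 <1
  x=-0.828: |R|=0.60294 <1
  x=-2.188: |R|=1.82119 >1
  x=-2.156: |R|=1.76581 >1
  x=-2.087: |R|=1.65079 >1
Stable set (-1.5909, 0).

z* = -1.5909.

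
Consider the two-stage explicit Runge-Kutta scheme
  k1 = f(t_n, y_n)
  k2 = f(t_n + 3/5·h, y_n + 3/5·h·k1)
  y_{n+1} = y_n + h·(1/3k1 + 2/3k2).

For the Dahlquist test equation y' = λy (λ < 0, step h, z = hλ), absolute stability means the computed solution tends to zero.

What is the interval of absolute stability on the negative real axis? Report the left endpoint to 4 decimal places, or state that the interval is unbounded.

Set f=λy, z=hλ:
  k1=λy_n ⇒ h·k1=z·y_n;  k2=λ(1+3/5z)y_n ⇒ h·k2=z(1+3/5z)y_n
  y_{n+1}/y_n = 1 + 1/3z + 2/3z(1+3/5z) = 1 + z + 2/5z²
  so R(z) = 1 + z + 2/5z².

Boundary: |R(x)|=1, x<0.
x=-0.8: |R|=0.4560
R=1: x+2/5x²=0 ⇒ x=−5/2=-2.5000; min R=1−1/(4·2/5)=0.3750>−1
Confirm numerically:
  x=-2.298: |R|=0.81432 <1
  x=-2.243: |R|=0.76942 <1
  x=-2.103: |R|=0.66604 <1
  x=-2.837: |R|=1.38243 >1
  x=-2.803: |R|=1.33972 >1
  x=-2.637: |R|=1.14451 >1
Interval (-2.5000, 0).

z∈(-2.5000,0).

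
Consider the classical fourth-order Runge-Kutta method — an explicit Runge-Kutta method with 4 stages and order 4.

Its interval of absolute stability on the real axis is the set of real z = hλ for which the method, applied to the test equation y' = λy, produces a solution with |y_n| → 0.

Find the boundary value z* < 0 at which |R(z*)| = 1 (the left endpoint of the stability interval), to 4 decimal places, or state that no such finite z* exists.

left endpoint -2.7853.

Test eqn y'=λy, z=hλ:
  order 4, 4-stage ⇒ R(z)=1+z+z^2/2+z^3/6+z^4/24
  (e.g. R(-0.46)=0.63144, |R|=0.63144)

Find x<0 with |R(x)|<1.
x=-0.46: |R|=0.6314
|R(-2.62)|=0.7781 |R(-1.92)|=0.3098 |R(-1.53)|=0.2718
Bisect:
  x_lo=-3.4614 |R|=2.5986  x_hi=-0.2280 |R|=0.7961
  mid=-1.84473 |R|=0.29303 →hi
  mid=-2.65308 |R|=0.81829 →hi
  mid=-3.05725 |R|=1.49367 →lo
  mid=-2.85517 |R|=1.11056 →lo
  mid=-2.75412 |R|=0.95401 →hi
  mid=-2.80464 |R|=1.02957 →lo
  mid=-2.77938 |R|=0.99113 →hi
  mid=-2.79201 |R|=1.01018 →lo
  mid=-2.78570 |R|=1.00061 →lo
  ...
  [-2.78530,-2.78511] ⇒ x*=-2.7853
Interval (-2.7853, 0).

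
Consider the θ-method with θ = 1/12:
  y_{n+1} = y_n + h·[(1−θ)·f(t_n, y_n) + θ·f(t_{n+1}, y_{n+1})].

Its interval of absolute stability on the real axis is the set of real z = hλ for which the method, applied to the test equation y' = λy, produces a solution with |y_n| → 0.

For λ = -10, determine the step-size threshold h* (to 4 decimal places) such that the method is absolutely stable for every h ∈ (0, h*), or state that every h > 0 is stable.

(-2.4000,0); λ=-10 ⇒ h* = (12/5)/10 = 0.2400.

With y'=λy (z=hλ):
  y_{n+1} = y_n + z·[11/12·y_n + 1/12·y_{n+1}] ⇒ (1 − 1/12z)y_{n+1} = (1 + 11/12z)y_n
  Hence R(z) = (1 + 11/12z)/(1 − 1/12z).

Boundary: |R(x)|=1, x<0.
x=-1.43: |R|=0.2777
R=−1: 1+11/12x = −1+1/12x ⇒ -5/6x=2 ⇒ x=2/(-5/6)=-2.4000
Confirm numerically:
  x=-1.703: |R|=0.49135 <1
  x=-1.546: |R|=0.36956 <1
  x=-1.253: |R|=0.13454 <1
  x=-1.045: |R|=0.03871 <1
  x=-2.600: |R|=1.13699 >1
  x=-2.580: |R|=1.12346 >1
So |R|<1 on (-2.4000, 0).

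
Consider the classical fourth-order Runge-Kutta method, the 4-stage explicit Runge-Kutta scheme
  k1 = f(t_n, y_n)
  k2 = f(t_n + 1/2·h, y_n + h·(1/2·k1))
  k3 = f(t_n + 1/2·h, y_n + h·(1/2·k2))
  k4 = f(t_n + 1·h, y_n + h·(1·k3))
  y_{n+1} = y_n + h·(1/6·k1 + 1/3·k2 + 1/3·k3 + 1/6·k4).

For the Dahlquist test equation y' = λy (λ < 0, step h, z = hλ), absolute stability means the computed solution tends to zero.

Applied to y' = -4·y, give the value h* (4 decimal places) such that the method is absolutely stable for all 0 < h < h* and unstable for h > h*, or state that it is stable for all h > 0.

(-2.7853,0); λ=-4 ⇒ h* = 0.6963.

Set f=λy, z=hλ:
  order 4, 4-stage ⇒ R(z)=1+z+z^2/2+z^3/6+z^4/24
  (e.g. R(-0.93)=0.39956, |R|=0.39956)

Boundary: |R(x)|=1, x<0.
x=-0.93: |R|=0.3996
|R(-2.48)|=0.6292 |R(-2.14)|=0.3903 |R(-1.75)|=0.2788
Bisect:
  x_lo=-3.2956 |R|=2.0845  x_hi=-0.1899 |R|=0.8271
  mid=-1.74276 |R|=0.27802 →hi
  mid=-2.51920 |R|=0.66754 →hi
  mid=-2.90742 |R|=1.20030 →lo
  mid=-2.71331 |R|=0.89679 →hi
  mid=-2.81037 |R|=1.03847 →lo
  mid=-2.76184 |R|=0.96521 →hi
  mid=-2.78610 |R|=1.00122 →lo
  ...
  [-2.78535,-2.78516] ⇒ x*=-2.7853
Interval (-2.7853, 0).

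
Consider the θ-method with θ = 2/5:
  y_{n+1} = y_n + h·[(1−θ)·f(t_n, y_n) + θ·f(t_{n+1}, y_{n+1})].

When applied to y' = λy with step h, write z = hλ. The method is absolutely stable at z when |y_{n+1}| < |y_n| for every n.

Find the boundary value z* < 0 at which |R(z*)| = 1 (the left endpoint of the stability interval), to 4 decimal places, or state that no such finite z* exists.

Test eqn y'=λy, z=hλ:
  y_{n+1} = y_n + z·[3/5·y_n + 2/5·y_{n+1}] ⇒ (1 − 2/5z)y_{n+1} = (1 + 3/5z)y_n
  R(z) = (1 + 3/5z)/(1 − 2/5z).

Boundary: |R(x)|=1, x<0.
x=-0.83: |R|=0.3769
R=−1: 1+3/5x = −1+2/5x ⇒ -1/5x=2 ⇒ x=2/(-1/5)=-10.0000
Confirm numerically:
  x=-9.654: |R|=0.98577 <1
  x=-7.139: |R|=0.85159 <1
  x=-7.126: |R|=0.85072 <1
  x=-5.378: |R|=0.70665 <1
  x=-10.465: |R|=1.01793 >1
  x=-10.156: |R|=1.00616 >1
Interval (-10.0000, 0).

z* = -10.0000.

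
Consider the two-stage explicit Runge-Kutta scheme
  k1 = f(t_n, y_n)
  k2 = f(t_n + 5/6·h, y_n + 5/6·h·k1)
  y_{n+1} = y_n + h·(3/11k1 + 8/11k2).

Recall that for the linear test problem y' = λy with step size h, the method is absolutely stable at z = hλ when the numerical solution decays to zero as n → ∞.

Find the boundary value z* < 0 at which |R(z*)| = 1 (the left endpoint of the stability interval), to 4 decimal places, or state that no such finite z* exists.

z* = -1.6500.

With y'=λy (z=hλ):
  k1=λy_n ⇒ h·k1=z·y_n;  k2=λ(1+5/6z)y_n ⇒ h·k2=z(1+5/6z)y_n
  y_{n+1}/y_n = 1 + 3/11z + 8/11z(1+5/6z) = 1 + z + 20/33z²
  so R(z) = 1 + z + 20/33z².

Need |R(x)|<1, x<0.
x=-0.95: |R|=0.5970
R=1: x+20/33x²=0 ⇒ x=−33/20=-1.6500; min R=1−1/(4·20/33)=0.5875>−1
Confirm numerically:
  x=-1.080: |R|=0.62691 <1
  x=-0.943: |R|=0.59594 <1
  x=-0.697: |R|=0.59743 <1
  x=-2.143: |R|=1.64030 >1
  x=-1.899: |R|=1.28658 >1
Stable set (-1.6500, 0).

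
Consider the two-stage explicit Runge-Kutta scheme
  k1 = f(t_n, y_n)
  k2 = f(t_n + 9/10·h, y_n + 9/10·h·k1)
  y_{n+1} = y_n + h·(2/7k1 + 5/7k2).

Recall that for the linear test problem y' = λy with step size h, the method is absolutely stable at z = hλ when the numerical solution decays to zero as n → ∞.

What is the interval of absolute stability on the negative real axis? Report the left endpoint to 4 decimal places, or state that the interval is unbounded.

Set f=λy, z=hλ:
  k1=λy_n ⇒ h·k1=z·y_n;  k2=λ(1+9/10z)y_n ⇒ h·k2=z(1+9/10z)y_n
  y_{n+1}/y_n = 1 + 2/7z + 5/7z(1+9/10z) = 1 + z + 9/14z²
  Hence R(z) = 1 + z + 9/14z².

Boundary: |R(x)|=1, x<0.
x=-0.56: |R|=0.6416
R=1: x+9/14x²=0 ⇒ x=−14/9=-1.5556; min R=1−1/(4·9/14)=0.6111>−1
Confirm numerically:
  x=-1.514: |R|=0.95955 <1
  x=-1.396: |R|=0.85681 <1
  x=-1.388: |R|=0.85049 <1
  x=-1.148: |R|=0.69922 <1
  x=-1.937: |R|=1.47498 >1
  x=-1.910: |R|=1.43521 >1
  x=-1.603: |R|=1.04889 >1
Interval (-1.5556, 0).

z∈(-1.5556,0).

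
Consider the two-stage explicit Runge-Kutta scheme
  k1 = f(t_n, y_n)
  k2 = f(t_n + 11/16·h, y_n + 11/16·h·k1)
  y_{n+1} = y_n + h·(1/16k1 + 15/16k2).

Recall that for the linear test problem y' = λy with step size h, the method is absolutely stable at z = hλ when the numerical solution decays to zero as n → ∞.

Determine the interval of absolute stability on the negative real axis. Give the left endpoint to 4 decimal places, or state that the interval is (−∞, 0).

Set f=λy, z=hλ:
  k1=λy_n ⇒ h·k1=z·y_n;  k2=λ(1+11/16z)y_n ⇒ h·k2=z(1+11/16z)y_n
  y_{n+1}/y_n = 1 + 1/16z + 15/16z(1+11/16z) = 1 + z + 165/256z²
  so R(z) = 1 + z + 165/256z².

Find x<0 with |R(x)|<1.
x=-1.72: |R|=1.1868
R=1: x+165/256x²=0 ⇒ x=−256/165=-1.5515; min R=1−1/(4·165/256)=0.6121>−1
Confirm numerically:
  x=-1.432: |R|=0.88969 <1
  x=-1.406: |R|=0.86813 <1
  x=-1.327: |R|=0.80797 <1
  x=-1.076: |R|=0.67022 <1
  x=-1.989: |R|=1.56084 >1
  x=-1.983: |R|=1.55148 >1
  x=-1.584: |R|=1.03317 >1
So |R|<1 on (-1.5515, 0).

(-1.5515, 0).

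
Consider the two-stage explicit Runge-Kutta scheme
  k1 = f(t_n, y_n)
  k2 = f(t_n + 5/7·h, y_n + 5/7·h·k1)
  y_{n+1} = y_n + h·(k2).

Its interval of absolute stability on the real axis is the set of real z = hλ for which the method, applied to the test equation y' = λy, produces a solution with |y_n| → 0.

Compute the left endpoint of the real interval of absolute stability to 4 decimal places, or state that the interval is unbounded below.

left endpoint -1.4000.

Set f=λy, z=hλ:
  k1=λy_n ⇒ h·k1=z·y_n;  k2=λ(1+5/7z)y_n ⇒ h·k2=z(1+5/7z)y_n
  y_{n+1}/y_n = 1 + z(1+5/7z) = 1 + z + 5/7z²
  so R(z) = 1 + z + 5/7z².

Solve |R(x)|<1 on ℝ⁻.
x=-1.06: |R|=0.7426
R=1: x+5/7x²=0 ⇒ x=−7/5=-1.4000; min R=1−1/(4·5/7)=0.6500>−1
Confirm numerically:
  x=-1.369: |R|=0.96969 <1
  x=-1.133: |R|=0.78392 <1
  x=-0.726: |R|=0.65048 <1
  x=-0.699: |R|=0.65000 <1
  x=-1.985: |R|=1.82945 >1
  x=-1.861: |R|=1.61280 >1
  x=-1.732: |R|=1.41073 >1
Interval (-1.4000, 0).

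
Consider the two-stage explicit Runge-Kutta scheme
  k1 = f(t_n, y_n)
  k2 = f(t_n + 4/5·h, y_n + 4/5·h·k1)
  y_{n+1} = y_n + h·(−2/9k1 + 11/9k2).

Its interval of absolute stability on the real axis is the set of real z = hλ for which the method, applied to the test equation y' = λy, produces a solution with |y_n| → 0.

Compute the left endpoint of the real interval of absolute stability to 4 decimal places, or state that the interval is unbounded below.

z* = -1.0227.

Set f=λy, z=hλ:
  k1=λy_n ⇒ h·k1=z·y_n;  k2=λ(1+4/5z)y_n ⇒ h·k2=z(1+4/5z)y_n
  y_{n+1}/y_n = 1 − 2/9z + 11/9z(1+4/5z) = 1 + z + 44/45z²
  ⇒ R(z) = 1 + z + 44/45z².

Need |R(x)|<1, x<0.
x=-1.01: |R|=0.9874
R=1: x+44/45x²=0 ⇒ x=−45/44=-1.0227; min R=1−1/(4·44/45)=0.7443>−1
Confirm numerically:
  x=-0.879: |R|=0.87647 <1
  x=-0.710: |R|=0.78290 <1
  x=-0.549: |R|=0.74570 <1
  x=-0.512: |R|=0.74432 <1
  x=-1.377: |R|=1.47699 >1
  x=-1.371: |R|=1.46687 >1
Interval (-1.0227, 0).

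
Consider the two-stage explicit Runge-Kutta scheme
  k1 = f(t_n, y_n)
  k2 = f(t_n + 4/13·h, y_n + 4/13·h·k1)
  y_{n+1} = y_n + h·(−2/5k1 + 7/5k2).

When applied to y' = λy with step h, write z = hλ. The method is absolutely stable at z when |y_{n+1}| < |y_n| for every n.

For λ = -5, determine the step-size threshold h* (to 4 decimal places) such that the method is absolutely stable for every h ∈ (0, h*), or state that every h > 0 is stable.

(-2.3214,0); λ=-5 ⇒ h* = (65/28)/5 = 0.4643.

Test eqn y'=λy, z=hλ:
  k1=λy_n ⇒ h·k1=z·y_n;  k2=λ(1+4/13z)y_n ⇒ h·k2=z(1+4/13z)y_n
  y_{n+1}/y_n = 1 − 2/5z + 7/5z(1+4/13z) = 1 + z + 28/65z²
  Hence R(z) = 1 + z + 28/65z².

Boundary: |R(x)|=1, x<0.
x=-1.1: |R|=0.4212
R=1: x+28/65x²=0 ⇒ x=−65/28=-2.3214; min R=1−1/(4·28/65)=0.4196>−1
Confirm numerically:
  x=-2.226: |R|=0.90849 <1
  x=-1.781: |R|=0.58538 <1
  x=-1.568: |R|=0.49110 <1
  x=-1.415: |R|=0.44750 <1
  x=-2.767: |R|=1.53109 >1
  x=-2.596: |R|=1.30705 >1
  x=-2.495: |R|=1.18655 >1
So |R|<1 on (-2.3214, 0).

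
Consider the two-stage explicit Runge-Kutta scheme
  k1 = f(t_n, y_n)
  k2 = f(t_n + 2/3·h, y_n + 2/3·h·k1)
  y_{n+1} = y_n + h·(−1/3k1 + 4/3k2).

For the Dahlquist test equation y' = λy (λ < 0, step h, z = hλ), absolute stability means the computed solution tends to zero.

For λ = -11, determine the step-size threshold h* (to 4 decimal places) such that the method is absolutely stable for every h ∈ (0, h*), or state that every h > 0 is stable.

(-1.1250,0); λ=-11 ⇒ h* = (9/8)/11 = 0.1023.

Set f=λy, z=hλ:
  k1=λy_n ⇒ h·k1=z·y_n;  k2=λ(1+2/3z)y_n ⇒ h·k2=z(1+2/3z)y_n
  y_{n+1}/y_n = 1 − 1/3z + 4/3z(1+2/3z) = 1 + z + 8/9z²
  Hence R(z) = 1 + z + 8/9z².

Solve |R(x)|<1 on ℝ⁻.
x=-0.67: |R|=0.7290
R=1: x+8/9x²=0 ⇒ x=−9/8=-1.1250; min R=1−1/(4·8/9)=0.7188>−1
Confirm numerically:
  x=-0.938: |R|=0.84408 <1
  x=-0.755: |R|=0.75169 <1
  x=-0.600: |R|=0.72000 <1
  x=-1.286: |R|=1.18404 >1
  x=-1.184: |R|=1.06209 >1
So |R|<1 on (-1.1250, 0).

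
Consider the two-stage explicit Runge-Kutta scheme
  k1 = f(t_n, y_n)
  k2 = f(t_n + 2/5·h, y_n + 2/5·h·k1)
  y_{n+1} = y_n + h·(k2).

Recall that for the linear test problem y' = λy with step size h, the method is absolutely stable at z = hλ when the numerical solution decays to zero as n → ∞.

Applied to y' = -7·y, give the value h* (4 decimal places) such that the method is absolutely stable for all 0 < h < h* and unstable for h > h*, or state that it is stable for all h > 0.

(-2.5000,0); λ=-7 ⇒ h* = (5/2)/7 = 0.3571.

Test eqn y'=λy, z=hλ:
  k1=λy_n ⇒ h·k1=z·y_n;  k2=λ(1+2/5z)y_n ⇒ h·k2=z(1+2/5z)y_n
  y_{n+1}/y_n = 1 + z(1+2/5z) = 1 + z + 2/5z²
  so R(z) = 1 + z + 2/5z².

Solve |R(x)|<1 on ℝ⁻.
x=-0.62: |R|=0.5338
R=1: x+2/5x²=0 ⇒ x=−5/2=-2.5000; min R=1−1/(4·2/5)=0.3750>−1
Confirm numerically:
  x=-2.467: |R|=0.96744 <1
  x=-2.448: |R|=0.94908 <1
  x=-2.065: |R|=0.64069 <1
  x=-1.619: |R|=0.42946 <1
  x=-2.887: |R|=1.44691 >1
  x=-2.758: |R|=1.28463 >1
So |R|<1 on (-2.5000, 0).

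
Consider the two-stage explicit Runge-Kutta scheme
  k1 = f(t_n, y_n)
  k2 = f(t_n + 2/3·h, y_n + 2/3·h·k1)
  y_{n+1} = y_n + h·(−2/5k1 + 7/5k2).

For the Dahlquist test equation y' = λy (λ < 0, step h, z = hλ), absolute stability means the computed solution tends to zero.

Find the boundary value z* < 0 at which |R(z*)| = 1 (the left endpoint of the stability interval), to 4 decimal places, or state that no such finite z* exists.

On y'=λy, z=hλ:
  k1=λy_n ⇒ h·k1=z·y_n;  k2=λ(1+2/3z)y_n ⇒ h·k2=z(1+2/3z)y_n
  y_{n+1}/y_n = 1 − 2/5z + 7/5z(1+2/3z) = 1 + z + 14/15z²
  ⇒ R(z) = 1 + z + 14/15z².

Find x<0 with |R(x)|<1.
x=-1.35: |R|=1.3510
R=1: x+14/15x²=0 ⇒ x=−15/14=-1.0714; min R=1−1/(4·14/15)=0.7321>−1
Confirm numerically:
  x=-1.034: |R|=0.96388 <1
  x=-0.884: |R|=0.84536 <1
  x=-0.460: |R|=0.73749 <1
  x=-0.450: |R|=0.73900 <1
  x=-1.351: |R|=1.35252 >1
  x=-1.307: |R|=1.28737 >1
  x=-1.208: |R|=1.15398 >1
Stable set (-1.0714, 0).

z* = -1.0714.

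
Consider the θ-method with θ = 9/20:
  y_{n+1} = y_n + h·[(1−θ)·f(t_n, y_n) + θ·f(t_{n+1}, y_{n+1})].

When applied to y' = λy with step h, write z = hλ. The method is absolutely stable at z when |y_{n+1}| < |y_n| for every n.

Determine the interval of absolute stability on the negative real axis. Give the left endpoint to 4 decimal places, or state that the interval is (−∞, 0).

On y'=λy, z=hλ:
  y_{n+1} = y_n + z·[11/20·y_n + 9/20·y_{n+1}] ⇒ (1 − 9/20z)y_{n+1} = (1 + 11/20z)y_n
  R(z) = (1 + 11/20z)/(1 − 9/20z).

Solve |R(x)|<1 on ℝ⁻.
x=-0.55: |R|=0.5591
R=−1: 1+11/20x = −1+9/20x ⇒ -1/10x=2 ⇒ x=2/(-1/10)=-20.0000
Confirm numerically:
  x=-19.979: |R|=0.99979 <1
  x=-19.620: |R|=0.99613 <1
  x=-16.278: |R|=0.95529 <1
  x=-11.235: |R|=0.85526 <1
  x=-20.177: |R|=1.00176 >1
  x=-20.176: |R|=1.00175 >1
So |R|<1 on (-20.0000, 0).

z∈(-20.0000,0).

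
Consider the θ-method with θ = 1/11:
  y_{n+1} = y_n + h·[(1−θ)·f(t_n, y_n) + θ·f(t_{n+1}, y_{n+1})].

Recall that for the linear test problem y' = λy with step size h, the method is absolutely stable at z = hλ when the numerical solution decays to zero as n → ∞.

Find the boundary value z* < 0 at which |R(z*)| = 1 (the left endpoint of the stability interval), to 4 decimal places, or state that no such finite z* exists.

Set f=λy, z=hλ:
  y_{n+1} = y_n + z·[10/11·y_n + 1/11·y_{n+1}] ⇒ (1 − 1/11z)y_{n+1} = (1 + 10/11z)y_n
  so R(z) = (1 + 10/11z)/(1 − 1/11z).

Boundary: |R(x)|=1, x<0.
x=-0.36: |R|=0.6514
R=−1: 1+10/11x = −1+1/11x ⇒ -9/11x=2 ⇒ x=2/(-9/11)=-2.4444
Confirm numerically:
  x=-2.158: |R|=0.80407 <1
  x=-2.116: |R|=0.77463 <1
  x=-1.311: |R|=0.17139 <1
  x=-2.966: |R|=1.33610 >1
  x=-2.738: |R|=1.19231 >1
  x=-2.568: |R|=1.08196 >1
Stable set (-2.4444, 0).

z* = -2.4444.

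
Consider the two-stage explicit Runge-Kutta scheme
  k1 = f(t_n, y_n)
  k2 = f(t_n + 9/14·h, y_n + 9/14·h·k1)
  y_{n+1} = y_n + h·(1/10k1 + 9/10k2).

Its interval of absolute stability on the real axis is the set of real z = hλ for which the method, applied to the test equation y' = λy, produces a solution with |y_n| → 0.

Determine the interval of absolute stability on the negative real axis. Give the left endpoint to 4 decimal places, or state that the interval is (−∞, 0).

z∈(-1.7284,0).

On y'=λy, z=hλ:
  k1=λy_n ⇒ h·k1=z·y_n;  k2=λ(1+9/14z)y_n ⇒ h·k2=z(1+9/14z)y_n
  y_{n+1}/y_n = 1 + 1/10z + 9/10z(1+9/14z) = 1 + z + 81/140z²
  ⇒ R(z) = 1 + z + 81/140z².

Need |R(x)|<1, x<0.
x=-0.53: |R|=0.6325
R=1: x+81/140x²=0 ⇒ x=−140/81=-1.7284; min R=1−1/(4·81/140)=0.5679>−1
Confirm numerically:
  x=-1.226: |R|=0.64364 <1
  x=-1.181: |R|=0.62597 <1
  x=-1.139: |R|=0.61159 <1
  x=-0.958: |R|=0.57299 <1
  x=-2.256: |R|=1.68866 >1
  x=-2.090: |R|=1.43726 >1
  x=-2.063: |R|=1.39938 >1
So |R|<1 on (-1.7284, 0).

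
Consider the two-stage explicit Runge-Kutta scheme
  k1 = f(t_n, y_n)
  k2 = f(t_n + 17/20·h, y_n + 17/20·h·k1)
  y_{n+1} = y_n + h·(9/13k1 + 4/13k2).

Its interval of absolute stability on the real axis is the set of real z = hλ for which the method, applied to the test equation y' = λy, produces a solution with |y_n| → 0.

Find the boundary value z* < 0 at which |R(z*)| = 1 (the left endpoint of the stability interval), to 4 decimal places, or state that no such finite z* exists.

left endpoint -3.8235.

With y'=λy (z=hλ):
  k1=λy_n ⇒ h·k1=z·y_n;  k2=λ(1+17/20z)y_n ⇒ h·k2=z(1+17/20z)y_n
  y_{n+1}/y_n = 1 + 9/13z + 4/13z(1+17/20z) = 1 + z + 17/65z²
  so R(z) = 1 + z + 17/65z².

Need |R(x)|<1, x<0.
x=-1.24: |R|=0.1621
R=1: x+17/65x²=0 ⇒ x=−65/17=-3.8235; min R=1−1/(4·17/65)=0.0441>−1
Confirm numerically:
  x=-3.616: |R|=0.80373 <1
  x=-2.941: |R|=0.32117 <1
  x=-2.569: |R|=0.15709 <1
  x=-1.727: |R|=0.05305 <1
  x=-4.318: |R|=1.55842 >1
  x=-4.063: |R|=1.25447 >1
So |R|<1 on (-3.8235, 0).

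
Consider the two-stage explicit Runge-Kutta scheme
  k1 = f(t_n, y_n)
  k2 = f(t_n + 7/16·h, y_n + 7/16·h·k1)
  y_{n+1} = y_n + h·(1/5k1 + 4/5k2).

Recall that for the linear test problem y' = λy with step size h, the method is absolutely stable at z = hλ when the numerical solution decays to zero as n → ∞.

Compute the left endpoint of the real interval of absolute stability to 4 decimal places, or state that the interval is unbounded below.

With y'=λy (z=hλ):
  k1=λy_n ⇒ h·k1=z·y_n;  k2=λ(1+7/16z)y_n ⇒ h·k2=z(1+7/16z)y_n
  y_{n+1}/y_n = 1 + 1/5z + 4/5z(1+7/16z) = 1 + z + 7/20z²
  ⇒ R(z) = 1 + z + 7/20z².

Solve |R(x)|<1 on ℝ⁻.
x=-0.42: |R|=0.6417
R=1: x+7/20x²=0 ⇒ x=−20/7=-2.8571; min R=1−1/(4·7/20)=0.2857>−1
Confirm numerically:
  x=-2.461: |R|=0.65878 <1
  x=-1.799: |R|=0.33374 <1
  x=-1.564: |R|=0.29213 <1
  x=-1.376: |R|=0.28668 <1
  x=-3.027: |R|=1.17996 >1
  x=-3.023: |R|=1.17549 >1
Interval (-2.8571, 0).

left endpoint -2.8571.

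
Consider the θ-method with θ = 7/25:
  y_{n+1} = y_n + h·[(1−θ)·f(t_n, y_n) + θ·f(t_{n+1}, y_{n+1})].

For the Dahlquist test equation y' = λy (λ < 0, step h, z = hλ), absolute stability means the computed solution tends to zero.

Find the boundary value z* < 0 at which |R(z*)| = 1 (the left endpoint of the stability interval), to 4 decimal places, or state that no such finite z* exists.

With y'=λy (z=hλ):
  y_{n+1} = y_n + z·[18/25·y_n + 7/25·y_{n+1}] ⇒ (1 − 7/25z)y_{n+1} = (1 + 18/25z)y_n
  so R(z) = (1 + 18/25z)/(1 − 7/25z).

Boundary: |R(x)|=1, x<0.
x=-0.82: |R|=0.3331
R=−1: 1+18/25x = −1+7/25x ⇒ -11/25x=2 ⇒ x=2/(-11/25)=-4.5455
Confirm numerically:
  x=-3.888: |R|=0.86150 <1
  x=-3.455: |R|=0.75612 <1
  x=-3.224: |R|=0.69442 <1
  x=-4.999: |R|=1.08316 >1
  x=-4.992: |R|=1.08194 >1
  x=-4.900: |R|=1.06577 >1
Stable set (-4.5455, 0).

z* = -4.5455.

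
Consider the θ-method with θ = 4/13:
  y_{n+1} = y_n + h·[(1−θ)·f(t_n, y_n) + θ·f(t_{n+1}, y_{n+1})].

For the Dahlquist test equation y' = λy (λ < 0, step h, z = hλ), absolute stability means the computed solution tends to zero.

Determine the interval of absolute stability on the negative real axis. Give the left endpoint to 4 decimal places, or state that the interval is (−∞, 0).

Set f=λy, z=hλ:
  y_{n+1} = y_n + z·[9/13·y_n + 4/13·y_{n+1}] ⇒ (1 − 4/13z)y_{n+1} = (1 + 9/13z)y_n
  Hence R(z) = (1 + 9/13z)/(1 − 4/13z).

Boundary: |R(x)|=1, x<0.
x=-0.46: |R|=0.5970
R=−1: 1+9/13x = −1+4/13x ⇒ -5/13x=2 ⇒ x=2/(-5/13)=-5.2000
Confirm numerically:
  x=-4.634: |R|=0.91026 <1
  x=-3.149: |R|=0.59935 <1
  x=-2.739: |R|=0.48635 <1
  x=-2.556: |R|=0.43076 <1
  x=-5.678: |R|=1.06692 >1
  x=-5.634: |R|=1.06106 >1
  x=-5.367: |R|=1.02423 >1
Interval (-5.2000, 0).

(-5.2000, 0).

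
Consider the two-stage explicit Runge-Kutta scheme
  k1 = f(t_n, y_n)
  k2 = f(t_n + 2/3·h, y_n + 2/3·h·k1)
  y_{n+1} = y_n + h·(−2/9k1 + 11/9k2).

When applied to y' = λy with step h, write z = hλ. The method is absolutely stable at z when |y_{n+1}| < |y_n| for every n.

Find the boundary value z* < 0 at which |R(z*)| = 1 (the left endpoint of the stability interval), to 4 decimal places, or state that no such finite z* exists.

On y'=λy, z=hλ:
  k1=λy_n ⇒ h·k1=z·y_n;  k2=λ(1+2/3z)y_n ⇒ h·k2=z(1+2/3z)y_n
  y_{n+1}/y_n = 1 − 2/9z + 11/9z(1+2/3z) = 1 + z + 22/27z²
  ⇒ R(z) = 1 + z + 22/27z².

Boundary: |R(x)|=1, x<0.
x=-0.69: |R|=0.6979
R=1: x+22/27x²=0 ⇒ x=−27/22=-1.2273; min R=1−1/(4·22/27)=0.6932>−1
Confirm numerically:
  x=-0.870: |R|=0.74673 <1
  x=-0.664: |R|=0.69525 <1
  x=-0.511: |R|=0.70177 <1
  x=-1.801: |R|=1.84193 >1
  x=-1.366: |R|=1.15441 >1
  x=-1.277: |R|=1.05174 >1
Interval (-1.2273, 0).

left endpoint -1.2273.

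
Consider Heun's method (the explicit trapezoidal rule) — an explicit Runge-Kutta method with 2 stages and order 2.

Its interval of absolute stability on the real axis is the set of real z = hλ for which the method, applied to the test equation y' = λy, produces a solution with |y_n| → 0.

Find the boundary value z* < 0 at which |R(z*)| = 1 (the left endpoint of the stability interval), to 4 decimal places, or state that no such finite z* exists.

Test eqn y'=λy, z=hλ:
  order 2, 2-stage ⇒ R(z)=1+z+z^2/2
  (e.g. R(-0.6)=0.58000, |R|=0.58000)

Need |R(x)|<1, x<0.
x=-0.6: |R|=0.5800
|R(-1.85)|=0.8613 |R(-1.6)|=0.6800 |R(-1.37)|=0.5685
Bisect:
  x_lo=-2.8985 |R|=2.3022  x_hi=-0.2335 |R|=0.7938
  mid=-1.56602 |R|=0.66019 →hi
  mid=-2.23228 |R|=1.25926 →lo
  mid=-1.89915 |R|=0.90424 →hi
  mid=-2.06572 |R|=1.06788 →lo
  mid=-1.98243 |R|=0.98259 →hi
  mid=-2.02408 |R|=1.02437 →lo
  mid=-2.00326 |R|=1.00326 →lo
  mid=-1.99284 |R|=0.99287 →hi
  mid=-1.99805 |R|=0.99805 →hi
  mid=-2.00065 |R|=1.00065 →lo
  ...
  [-2.00000,-1.99984] ⇒ x*=-2.0000
So |R|<1 on (-2.0000, 0).

z* = -2.0000.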